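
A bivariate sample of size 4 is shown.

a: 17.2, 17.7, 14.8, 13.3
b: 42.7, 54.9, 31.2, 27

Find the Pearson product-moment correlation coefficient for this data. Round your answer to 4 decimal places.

n = 4, Σa = 63, Σb = 155.8, Σa² = 1005.06, Σb² = 6539.74, Σab = 2527.03
nΣab − ΣaΣb = 10108.12 − 9815.4 = 292.72
nΣa² − (Σa)² = 4020.24 − 3969 = 51.24; nΣb² − (Σb)² = 26158.96 − 24273.64 = 1885.32
r = 292.72 / √(51.24 × 1885.32) = 292.72 / 310.8115 ≈ 0.9418

0.9418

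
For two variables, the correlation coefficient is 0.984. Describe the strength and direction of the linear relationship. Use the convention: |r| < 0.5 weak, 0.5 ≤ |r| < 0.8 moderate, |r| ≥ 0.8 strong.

r = 0.984 > 0 so the relationship is positive.
|r| = 0.984, which falls in the strong range.

strong positive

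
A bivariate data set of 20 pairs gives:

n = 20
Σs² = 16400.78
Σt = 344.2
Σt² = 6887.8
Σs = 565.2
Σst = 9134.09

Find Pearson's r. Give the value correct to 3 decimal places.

r = (nΣst − ΣsΣt) / √[(nΣs² − (Σs)²)(nΣt² − (Σt)²)]
Numerator: 20×9134.09 − 565.2×344.2 = -11860.04
Denominator: √[(328015.6 − 319451.04)(137756 − 118473.64)] = √[8564.56 × 19282.36] = 12850.8727
r = -11860.04 / 12850.8727 ≈ -0.923

-0.923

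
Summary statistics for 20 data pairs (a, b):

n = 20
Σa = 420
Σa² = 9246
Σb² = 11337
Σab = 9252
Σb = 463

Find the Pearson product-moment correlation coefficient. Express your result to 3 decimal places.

r = (nΣab − ΣaΣb) / √[(nΣa² − (Σa)²)(nΣb² − (Σb)²)]
Numerator: 20×9252 − 420×463 = -9420
Denominator: √[(184920 − 176400)(226740 − 214369)] = √[8520 × 12371] = 10266.4950
r = -9420 / 10266.4950 ≈ -0.918

-0.918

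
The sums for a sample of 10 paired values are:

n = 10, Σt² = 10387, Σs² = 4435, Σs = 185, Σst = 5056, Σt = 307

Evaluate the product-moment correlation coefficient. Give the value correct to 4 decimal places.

-0.6317

r = (nΣst − ΣsΣt) / √[(nΣs² − (Σs)²)(nΣt² − (Σt)²)]
Numerator: 10×5056 − 185×307 = -6235
Denominator: √[(44350 − 34225)(103870 − 94249)] = √[10125 × 9621] = 9869.7834
r = -6235 / 9869.7834 ≈ -0.6317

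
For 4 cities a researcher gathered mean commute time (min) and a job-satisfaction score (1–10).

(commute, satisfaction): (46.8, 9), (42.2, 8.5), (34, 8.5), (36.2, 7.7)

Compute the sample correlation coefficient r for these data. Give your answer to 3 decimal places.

0.680

n = 4, Σx = 159.2, Σy = 33.7, Σx² = 6437.52, Σy² = 284.79, Σxy = 1347.64
nΣxy − ΣxΣy = 5390.56 − 5365.04 = 25.52
nΣx² − (Σx)² = 25750.08 − 25344.64 = 405.44; nΣy² − (Σy)² = 1139.16 − 1135.69 = 3.47
r = 25.52 / √(405.44 × 3.47) = 25.52 / 37.5084 ≈ 0.680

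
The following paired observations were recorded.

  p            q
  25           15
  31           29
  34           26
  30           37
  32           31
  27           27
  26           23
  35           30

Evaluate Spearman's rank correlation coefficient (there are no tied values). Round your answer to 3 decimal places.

0.548

Rank p: 1, 5, 7, 4, 6, 3, 2, 8
Rank q: 1, 5, 3, 8, 7, 4, 2, 6
d = rank(p) − rank(q): 0, 0, 4, -4, -1, -1, 0, 2; Σd² = 38
ρ = 1 − 6Σd² / [n(n²−1)] = 1 − 6×38 / (8×63) = 1 − 228/504 ≈ 0.548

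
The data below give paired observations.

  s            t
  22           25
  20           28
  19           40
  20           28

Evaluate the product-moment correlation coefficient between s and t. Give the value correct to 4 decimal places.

-0.8064

n = 4, Σs = 81, Σt = 121, Σs² = 1645, Σt² = 3793, Σst = 2430
nΣst − ΣsΣt = 9720 − 9801 = -81
nΣs² − (Σs)² = 6580 − 6561 = 19; nΣt² − (Σt)² = 15172 − 14641 = 531
r = -81 / √(19 × 531) = -81 / 100.4440 ≈ -0.8064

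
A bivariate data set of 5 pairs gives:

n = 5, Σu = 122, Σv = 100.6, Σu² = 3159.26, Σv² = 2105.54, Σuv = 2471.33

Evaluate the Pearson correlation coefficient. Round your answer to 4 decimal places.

0.1369

r = (nΣuv − ΣuΣv) / √[(nΣu² − (Σu)²)(nΣv² − (Σv)²)]
Numerator: 5×2471.33 − 122×100.6 = 83.45
Denominator: √[(15796.3 − 14884)(10527.7 − 10120.36)] = √[912.3 × 407.34] = 609.6034
r = 83.45 / 609.6034 ≈ 0.1369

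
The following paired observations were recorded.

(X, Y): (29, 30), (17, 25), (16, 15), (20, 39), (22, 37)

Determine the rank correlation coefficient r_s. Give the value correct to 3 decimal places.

0.600

Rank X: 5, 2, 1, 3, 4
Rank Y: 3, 2, 1, 5, 4
d = rank(X) − rank(Y): 2, 0, 0, -2, 0; Σd² = 8
ρ = 1 − 6Σd² / [n(n²−1)] = 1 − 6×8 / (5×24) = 1 − 48/120 ≈ 0.600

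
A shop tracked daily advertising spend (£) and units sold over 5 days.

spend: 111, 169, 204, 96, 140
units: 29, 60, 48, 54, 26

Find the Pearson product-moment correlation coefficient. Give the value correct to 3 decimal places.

n = 5, Σx = 720, Σy = 217, Σx² = 111314, Σy² = 10337, Σxy = 31975
nΣxy − ΣxΣy = 159875 − 156240 = 3635
nΣx² − (Σx)² = 556570 − 518400 = 38170; nΣy² − (Σy)² = 51685 − 47089 = 4596
r = 3635 / √(38170 × 4596) = 3635 / 13244.9734 ≈ 0.274

0.274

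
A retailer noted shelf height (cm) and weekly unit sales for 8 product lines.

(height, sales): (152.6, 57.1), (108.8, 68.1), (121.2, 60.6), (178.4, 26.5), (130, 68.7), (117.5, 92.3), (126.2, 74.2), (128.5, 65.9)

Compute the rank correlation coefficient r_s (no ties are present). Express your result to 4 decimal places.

Rank height: 7, 1, 3, 8, 6, 2, 4, 5
Rank sales: 2, 5, 3, 1, 6, 8, 7, 4
d = rank(height) − rank(sales): 5, -4, 0, 7, 0, -6, -3, 1; Σd² = 136
ρ = 1 − 6Σd² / [n(n²−1)] = 1 − 6×136 / (8×63) = 1 − 816/504 ≈ -0.6190

-0.6190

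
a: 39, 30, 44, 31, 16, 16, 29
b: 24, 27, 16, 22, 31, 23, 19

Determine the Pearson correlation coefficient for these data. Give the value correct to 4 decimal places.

-0.6302

n = 7, Σa = 205, Σb = 162, Σa² = 6671, Σb² = 3896, Σab = 4547
nΣab − ΣaΣb = 31829 − 33210 = -1381
nΣa² − (Σa)² = 46697 − 42025 = 4672; nΣb² − (Σb)² = 27272 − 26244 = 1028
r = -1381 / √(4672 × 1028) = -1381 / 2191.5328 ≈ -0.6302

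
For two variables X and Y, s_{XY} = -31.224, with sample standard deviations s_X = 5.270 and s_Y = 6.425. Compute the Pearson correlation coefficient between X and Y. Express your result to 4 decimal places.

-0.9222

r = Cov(X,Y) / (s_X · s_Y) = -31.224 / (5.270 × 6.425)
  = -31.224 / 33.8597 ≈ -0.9222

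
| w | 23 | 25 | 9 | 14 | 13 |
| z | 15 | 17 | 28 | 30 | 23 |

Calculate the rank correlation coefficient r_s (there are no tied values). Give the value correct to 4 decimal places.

-0.6000

Rank w: 4, 5, 1, 3, 2
Rank z: 1, 2, 4, 5, 3
d = rank(w) − rank(z): 3, 3, -3, -2, -1; Σd² = 32
ρ = 1 − 6Σd² / [n(n²−1)] = 1 − 6×32 / (5×24) = 1 − 192/120 ≈ -0.6000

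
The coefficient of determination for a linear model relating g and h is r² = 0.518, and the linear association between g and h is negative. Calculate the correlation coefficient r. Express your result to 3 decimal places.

-0.720

|r| = √0.518 = 0.720
The association is negative, so r = −0.720.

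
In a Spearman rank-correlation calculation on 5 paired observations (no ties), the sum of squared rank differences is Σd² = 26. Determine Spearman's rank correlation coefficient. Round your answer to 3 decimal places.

-0.300

ρ = 1 − 6Σd² / [n(n²−1)] = 1 − 6×26 / (5×24)
  = 1 − 156/120 = 1 − 1.3000 ≈ -0.300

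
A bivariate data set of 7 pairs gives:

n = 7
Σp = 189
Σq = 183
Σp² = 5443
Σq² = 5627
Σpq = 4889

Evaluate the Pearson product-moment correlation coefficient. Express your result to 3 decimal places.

-0.097

r = (nΣpq − ΣpΣq) / √[(nΣp² − (Σp)²)(nΣq² − (Σq)²)]
Numerator: 7×4889 − 189×183 = -364
Denominator: √[(38101 − 35721)(39389 − 33489)] = √[2380 × 5900] = 3747.2657
r = -364 / 3747.2657 ≈ -0.097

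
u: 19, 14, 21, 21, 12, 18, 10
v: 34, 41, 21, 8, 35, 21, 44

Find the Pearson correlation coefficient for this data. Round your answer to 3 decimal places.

n = 7, Σu = 115, Σv = 204, Σu² = 2007, Σv² = 6944, Σuv = 3067
nΣuv − ΣuΣv = 21469 − 23460 = -1991
nΣu² − (Σu)² = 14049 − 13225 = 824; nΣv² − (Σv)² = 48608 − 41616 = 6992
r = -1991 / √(824 × 6992) = -1991 / 2400.2933 ≈ -0.829

-0.829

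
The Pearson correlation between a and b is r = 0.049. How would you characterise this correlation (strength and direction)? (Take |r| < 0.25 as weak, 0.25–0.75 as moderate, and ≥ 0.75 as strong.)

weak positive

r = 0.049 > 0 so the relationship is positive.
|r| = 0.049, which falls in the weak range.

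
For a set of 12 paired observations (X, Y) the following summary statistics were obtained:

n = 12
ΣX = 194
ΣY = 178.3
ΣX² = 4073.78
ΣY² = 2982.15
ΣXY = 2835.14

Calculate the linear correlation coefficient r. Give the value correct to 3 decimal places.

-0.085

r = (nΣXY − ΣXΣY) / √[(nΣX² − (ΣX)²)(nΣY² − (ΣY)²)]
Numerator: 12×2835.14 − 194×178.3 = -568.52
Denominator: √[(48885.36 − 37636)(35785.8 − 31790.89)] = √[11249.36 × 3994.91] = 6703.7438
r = -568.52 / 6703.7438 ≈ -0.085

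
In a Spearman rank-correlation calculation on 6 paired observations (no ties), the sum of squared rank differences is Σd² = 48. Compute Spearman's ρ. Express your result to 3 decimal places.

-0.371

ρ = 1 − 6Σd² / [n(n²−1)] = 1 − 6×48 / (6×35)
  = 1 − 288/210 = 1 − 1.3714 ≈ -0.371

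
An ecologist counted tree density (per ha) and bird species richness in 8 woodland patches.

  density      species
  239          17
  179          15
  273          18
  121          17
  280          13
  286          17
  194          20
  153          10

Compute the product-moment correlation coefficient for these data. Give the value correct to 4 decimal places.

n = 8, Σx = 1725, Σy = 127, Σx² = 399573, Σy² = 2085, Σxy = 27631
nΣxy − ΣxΣy = 221048 − 219075 = 1973
nΣx² − (Σx)² = 3196584 − 2975625 = 220959; nΣy² − (Σy)² = 16680 − 16129 = 551
r = 1973 / √(220959 × 551) = 1973 / 11033.9662 ≈ 0.1788

0.1788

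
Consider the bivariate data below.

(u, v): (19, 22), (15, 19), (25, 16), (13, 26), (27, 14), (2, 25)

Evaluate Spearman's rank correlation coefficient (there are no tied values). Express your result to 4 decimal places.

Rank u: 4, 3, 5, 2, 6, 1
Rank v: 4, 3, 2, 6, 1, 5
d = rank(u) − rank(v): 0, 0, 3, -4, 5, -4; Σd² = 66
ρ = 1 − 6Σd² / [n(n²−1)] = 1 − 6×66 / (6×35) = 1 − 396/210 ≈ -0.8857

-0.8857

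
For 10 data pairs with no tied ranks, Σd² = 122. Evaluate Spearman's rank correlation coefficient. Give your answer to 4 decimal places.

ρ = 1 − 6Σd² / [n(n²−1)] = 1 − 6×122 / (10×99)
  = 1 − 732/990 = 1 − 0.73939 ≈ 0.2606

0.2606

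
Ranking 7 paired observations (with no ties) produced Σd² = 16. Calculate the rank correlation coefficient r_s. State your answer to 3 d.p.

0.714

ρ = 1 − 6Σd² / [n(n²−1)] = 1 − 6×16 / (7×48)
  = 1 − 96/336 = 1 − 0.2857 ≈ 0.714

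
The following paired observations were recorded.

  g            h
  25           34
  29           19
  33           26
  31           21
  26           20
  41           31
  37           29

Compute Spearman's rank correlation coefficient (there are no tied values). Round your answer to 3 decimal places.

Rank g: 1, 3, 5, 4, 2, 7, 6
Rank h: 7, 1, 4, 3, 2, 6, 5
d = rank(g) − rank(h): -6, 2, 1, 1, 0, 1, 1; Σd² = 44
ρ = 1 − 6Σd² / [n(n²−1)] = 1 − 6×44 / (7×48) = 1 − 264/336 ≈ 0.214

0.214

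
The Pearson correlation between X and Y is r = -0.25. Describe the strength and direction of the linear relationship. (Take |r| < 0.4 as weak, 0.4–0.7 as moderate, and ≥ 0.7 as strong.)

r = -0.25 < 0 so the relationship is negative.
|r| = 0.25, which falls in the weak range.

weak negative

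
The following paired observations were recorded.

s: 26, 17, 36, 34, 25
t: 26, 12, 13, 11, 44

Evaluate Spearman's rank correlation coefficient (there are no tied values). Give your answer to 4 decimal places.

-0.2000

Rank s: 3, 1, 5, 4, 2
Rank t: 4, 2, 3, 1, 5
d = rank(s) − rank(t): -1, -1, 2, 3, -3; Σd² = 24
ρ = 1 − 6Σd² / [n(n²−1)] = 1 − 6×24 / (5×24) = 1 − 144/120 ≈ -0.2000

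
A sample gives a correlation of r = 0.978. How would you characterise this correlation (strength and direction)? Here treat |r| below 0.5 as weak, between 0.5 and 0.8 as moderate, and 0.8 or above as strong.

strong positive

r = 0.978 > 0 so the relationship is positive.
|r| = 0.978, which falls in the strong range.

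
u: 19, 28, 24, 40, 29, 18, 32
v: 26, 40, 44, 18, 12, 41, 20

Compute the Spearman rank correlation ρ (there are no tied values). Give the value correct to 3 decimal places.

Rank u: 2, 4, 3, 7, 5, 1, 6
Rank v: 4, 5, 7, 2, 1, 6, 3
d = rank(u) − rank(v): -2, -1, -4, 5, 4, -5, 3; Σd² = 96
ρ = 1 − 6Σd² / [n(n²−1)] = 1 − 6×96 / (7×48) = 1 − 576/336 ≈ -0.714

-0.714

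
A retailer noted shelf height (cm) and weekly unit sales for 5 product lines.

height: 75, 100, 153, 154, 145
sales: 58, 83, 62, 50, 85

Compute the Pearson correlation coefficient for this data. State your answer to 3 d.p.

-0.100

n = 5, Σx = 627, Σy = 338, Σx² = 83775, Σy² = 23822, Σxy = 42161
nΣxy − ΣxΣy = 210805 − 211926 = -1121
nΣx² − (Σx)² = 418875 − 393129 = 25746; nΣy² − (Σy)² = 119110 − 114244 = 4866
r = -1121 / √(25746 × 4866) = -1121 / 11192.8565 ≈ -0.100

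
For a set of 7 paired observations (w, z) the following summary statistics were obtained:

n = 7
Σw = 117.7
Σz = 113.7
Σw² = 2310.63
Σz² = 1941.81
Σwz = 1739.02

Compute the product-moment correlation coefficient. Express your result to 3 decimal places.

-0.973

r = (nΣwz − ΣwΣz) / √[(nΣw² − (Σw)²)(nΣz² − (Σz)²)]
Numerator: 7×1739.02 − 117.7×113.7 = -1209.35
Denominator: √[(16174.41 − 13853.29)(13592.67 − 12927.69)] = √[2321.12 × 664.98] = 1242.3761
r = -1209.35 / 1242.3761 ≈ -0.973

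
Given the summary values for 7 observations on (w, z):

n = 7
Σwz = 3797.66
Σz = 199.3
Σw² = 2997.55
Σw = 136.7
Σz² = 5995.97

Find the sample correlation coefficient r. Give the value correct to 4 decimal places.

-0.2906

r = (nΣwz − ΣwΣz) / √[(nΣw² − (Σw)²)(nΣz² − (Σz)²)]
Numerator: 7×3797.66 − 136.7×199.3 = -660.69
Denominator: √[(20982.85 − 18686.89)(41971.79 − 39720.49)] = √[2295.96 × 2251.3] = 2273.5203
r = -660.69 / 2273.5203 ≈ -0.2906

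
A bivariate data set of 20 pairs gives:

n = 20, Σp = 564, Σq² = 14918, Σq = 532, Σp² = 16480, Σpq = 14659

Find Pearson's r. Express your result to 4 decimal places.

r = (nΣpq − ΣpΣq) / √[(nΣp² − (Σp)²)(nΣq² − (Σq)²)]
Numerator: 20×14659 − 564×532 = -6868
Denominator: √[(329600 − 318096)(298360 − 283024)] = √[11504 × 15336] = 13282.5202
r = -6868 / 13282.5202 ≈ -0.5171

-0.5171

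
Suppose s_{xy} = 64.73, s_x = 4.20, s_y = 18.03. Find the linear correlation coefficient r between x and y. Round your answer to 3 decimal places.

r = Cov(x,y) / (s_x · s_y) = 64.73 / (4.20 × 18.03)
  = 64.73 / 75.7260 ≈ 0.855

0.855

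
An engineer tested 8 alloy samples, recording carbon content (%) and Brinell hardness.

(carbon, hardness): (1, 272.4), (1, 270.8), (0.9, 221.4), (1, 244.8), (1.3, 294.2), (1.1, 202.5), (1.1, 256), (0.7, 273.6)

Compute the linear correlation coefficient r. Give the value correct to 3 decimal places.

n = 8, Σx = 8.1, Σy = 2035.7, Σx² = 8.41, Σy² = 524432.25, Σxy = 2065.59
nΣxy − ΣxΣy = 16524.72 − 16489.17 = 35.55
nΣx² − (Σx)² = 67.28 − 65.61 = 1.67; nΣy² − (Σy)² = 4195458 − 4144074.49 = 51383.51
r = 35.55 / √(1.67 × 51383.51) = 35.55 / 292.9342 ≈ 0.121

0.121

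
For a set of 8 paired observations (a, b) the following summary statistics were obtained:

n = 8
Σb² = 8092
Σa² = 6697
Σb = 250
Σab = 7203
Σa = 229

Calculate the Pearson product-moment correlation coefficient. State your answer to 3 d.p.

0.235

r = (nΣab − ΣaΣb) / √[(nΣa² − (Σa)²)(nΣb² − (Σb)²)]
Numerator: 8×7203 − 229×250 = 374
Denominator: √[(53576 − 52441)(64736 − 62500)] = √[1135 × 2236] = 1593.0662
r = 374 / 1593.0662 ≈ 0.235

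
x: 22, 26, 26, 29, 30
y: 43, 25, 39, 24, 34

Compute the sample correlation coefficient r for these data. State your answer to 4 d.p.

n = 5, Σx = 133, Σy = 165, Σx² = 3577, Σy² = 5727, Σxy = 4326
nΣxy − ΣxΣy = 21630 − 21945 = -315
nΣx² − (Σx)² = 17885 − 17689 = 196; nΣy² − (Σy)² = 28635 − 27225 = 1410
r = -315 / √(196 × 1410) = -315 / 525.6995 ≈ -0.5992

-0.5992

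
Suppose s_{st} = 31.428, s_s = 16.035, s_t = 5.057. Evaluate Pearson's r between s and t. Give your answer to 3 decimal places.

0.388

r = Cov(s,t) / (s_s · s_t) = 31.428 / (16.035 × 5.057)
  = 31.428 / 81.0890 ≈ 0.388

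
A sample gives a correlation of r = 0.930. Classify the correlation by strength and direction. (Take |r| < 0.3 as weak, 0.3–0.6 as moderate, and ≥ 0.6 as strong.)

strong positive

r = 0.930 > 0 so the relationship is positive.
|r| = 0.930, which falls in the strong range.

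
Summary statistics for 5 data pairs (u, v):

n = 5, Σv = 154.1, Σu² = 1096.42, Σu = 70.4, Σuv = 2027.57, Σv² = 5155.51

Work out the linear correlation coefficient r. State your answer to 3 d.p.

r = (nΣuv − ΣuΣv) / √[(nΣu² − (Σu)²)(nΣv² − (Σv)²)]
Numerator: 5×2027.57 − 70.4×154.1 = -710.79
Denominator: √[(5482.1 − 4956.16)(25777.55 − 23746.81)] = √[525.94 × 2030.74] = 1033.4638
r = -710.79 / 1033.4638 ≈ -0.688

-0.688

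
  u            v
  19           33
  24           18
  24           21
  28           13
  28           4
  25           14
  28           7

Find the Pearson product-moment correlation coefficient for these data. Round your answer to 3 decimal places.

n = 7, Σu = 176, Σv = 110, Σu² = 4490, Σv² = 2284, Σuv = 2585
nΣuv − ΣuΣv = 18095 − 19360 = -1265
nΣu² − (Σu)² = 31430 − 30976 = 454; nΣv² − (Σv)² = 15988 − 12100 = 3888
r = -1265 / √(454 × 3888) = -1265 / 1328.5902 ≈ -0.952

-0.952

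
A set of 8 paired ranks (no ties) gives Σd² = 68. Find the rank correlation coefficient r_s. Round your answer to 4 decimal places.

0.1905

ρ = 1 − 6Σd² / [n(n²−1)] = 1 − 6×68 / (8×63)
  = 1 − 408/504 = 1 − 0.80952 ≈ 0.1905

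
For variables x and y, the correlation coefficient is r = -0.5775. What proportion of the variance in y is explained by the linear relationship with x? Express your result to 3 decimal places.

0.334

r² = (-0.5775)² = 0.334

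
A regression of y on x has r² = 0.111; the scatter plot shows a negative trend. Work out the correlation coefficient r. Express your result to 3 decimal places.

|r| = √0.111 = 0.333
The association is negative, so r = −0.333.

-0.333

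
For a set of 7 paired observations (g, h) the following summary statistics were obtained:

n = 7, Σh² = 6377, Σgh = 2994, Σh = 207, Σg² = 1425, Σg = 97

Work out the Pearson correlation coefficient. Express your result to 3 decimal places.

0.873

r = (nΣgh − ΣgΣh) / √[(nΣg² − (Σg)²)(nΣh² − (Σh)²)]
Numerator: 7×2994 − 97×207 = 879
Denominator: √[(9975 − 9409)(44639 − 42849)] = √[566 × 1790] = 1006.5486
r = 879 / 1006.5486 ≈ 0.873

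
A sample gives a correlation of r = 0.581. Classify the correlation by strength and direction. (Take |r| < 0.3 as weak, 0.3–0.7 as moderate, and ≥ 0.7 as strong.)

moderate positive

r = 0.581 > 0 so the relationship is positive.
|r| = 0.581, which falls in the moderate range.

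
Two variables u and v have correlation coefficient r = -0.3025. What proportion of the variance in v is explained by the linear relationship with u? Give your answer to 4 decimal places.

0.0915

r² = (-0.3025)² = 0.0915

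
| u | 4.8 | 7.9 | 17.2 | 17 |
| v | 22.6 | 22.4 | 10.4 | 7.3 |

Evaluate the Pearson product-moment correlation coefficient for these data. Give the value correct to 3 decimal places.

n = 4, Σu = 46.9, Σv = 62.7, Σu² = 670.29, Σv² = 1173.97, Σuv = 588.42
nΣuv − ΣuΣv = 2353.68 − 2940.63 = -586.95
nΣu² − (Σu)² = 2681.16 − 2199.61 = 481.55; nΣv² − (Σv)² = 4695.88 − 3931.29 = 764.59
r = -586.95 / √(481.55 × 764.59) = -586.95 / 606.7852 ≈ -0.967

-0.967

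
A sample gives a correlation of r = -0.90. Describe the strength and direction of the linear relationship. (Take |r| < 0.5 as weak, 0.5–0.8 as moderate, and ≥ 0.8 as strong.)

strong negative

r = -0.90 < 0 so the relationship is negative.
|r| = 0.90, which falls in the strong range.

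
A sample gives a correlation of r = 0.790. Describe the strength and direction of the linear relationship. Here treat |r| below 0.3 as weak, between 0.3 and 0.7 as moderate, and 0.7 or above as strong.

strong positive

r = 0.790 > 0 so the relationship is positive.
|r| = 0.790, which falls in the strong range.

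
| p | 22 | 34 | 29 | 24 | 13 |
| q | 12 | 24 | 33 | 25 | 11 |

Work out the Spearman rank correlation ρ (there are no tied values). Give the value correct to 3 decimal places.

Rank p: 2, 5, 4, 3, 1
Rank q: 2, 3, 5, 4, 1
d = rank(p) − rank(q): 0, 2, -1, -1, 0; Σd² = 6
ρ = 1 − 6Σd² / [n(n²−1)] = 1 − 6×6 / (5×24) = 1 − 36/120 ≈ 0.700

0.700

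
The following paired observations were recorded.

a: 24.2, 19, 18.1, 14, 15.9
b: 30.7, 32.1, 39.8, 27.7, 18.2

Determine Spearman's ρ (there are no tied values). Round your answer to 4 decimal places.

0.5000

Rank a: 5, 4, 3, 1, 2
Rank b: 3, 4, 5, 2, 1
d = rank(a) − rank(b): 2, 0, -2, -1, 1; Σd² = 10
ρ = 1 − 6Σd² / [n(n²−1)] = 1 − 6×10 / (5×24) = 1 − 60/120 ≈ 0.5000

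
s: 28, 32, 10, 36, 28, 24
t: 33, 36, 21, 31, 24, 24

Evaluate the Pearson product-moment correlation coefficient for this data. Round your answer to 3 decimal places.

n = 6, Σs = 158, Σt = 169, Σs² = 4564, Σt² = 4939, Σst = 4650
nΣst − ΣsΣt = 27900 − 26702 = 1198
nΣs² − (Σs)² = 27384 − 24964 = 2420; nΣt² − (Σt)² = 29634 − 28561 = 1073
r = 1198 / √(2420 × 1073) = 1198 / 1611.4155 ≈ 0.743

0.743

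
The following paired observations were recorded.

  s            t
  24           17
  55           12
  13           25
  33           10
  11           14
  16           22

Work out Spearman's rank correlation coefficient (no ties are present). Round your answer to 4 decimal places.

-0.6000

Rank s: 4, 6, 2, 5, 1, 3
Rank t: 4, 2, 6, 1, 3, 5
d = rank(s) − rank(t): 0, 4, -4, 4, -2, -2; Σd² = 56
ρ = 1 − 6Σd² / [n(n²−1)] = 1 − 6×56 / (6×35) = 1 − 336/210 ≈ -0.6000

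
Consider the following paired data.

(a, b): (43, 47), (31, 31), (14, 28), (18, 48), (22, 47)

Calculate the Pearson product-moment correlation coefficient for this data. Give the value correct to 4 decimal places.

n = 5, Σa = 128, Σb = 201, Σa² = 3814, Σb² = 8467, Σab = 5272
nΣab − ΣaΣb = 26360 − 25728 = 632
nΣa² − (Σa)² = 19070 − 16384 = 2686; nΣb² − (Σb)² = 42335 − 40401 = 1934
r = 632 / √(2686 × 1934) = 632 / 2279.1937 ≈ 0.2773

0.2773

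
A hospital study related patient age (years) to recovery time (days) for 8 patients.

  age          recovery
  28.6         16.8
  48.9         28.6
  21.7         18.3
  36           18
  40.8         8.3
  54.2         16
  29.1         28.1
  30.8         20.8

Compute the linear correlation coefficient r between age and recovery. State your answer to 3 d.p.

-0.056

n = 8, Σx = 290.1, Σy = 154.9, Σx² = 11373.79, Σy² = 3306.23, Σxy = 5588.32
nΣxy − ΣxΣy = 44706.56 − 44936.49 = -229.93
nΣx² − (Σx)² = 90990.32 − 84158.01 = 6832.31; nΣy² − (Σy)² = 26449.84 − 23994.01 = 2455.83
r = -229.93 / √(6832.31 × 2455.83) = -229.93 / 4096.2168 ≈ -0.056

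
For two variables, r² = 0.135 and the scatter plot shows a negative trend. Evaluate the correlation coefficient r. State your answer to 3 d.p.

-0.367

|r| = √0.135 = 0.367
The association is negative, so r = −0.367.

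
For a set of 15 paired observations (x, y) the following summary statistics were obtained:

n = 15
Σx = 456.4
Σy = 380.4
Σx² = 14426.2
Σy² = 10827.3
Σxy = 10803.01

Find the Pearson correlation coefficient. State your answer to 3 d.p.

-0.967

r = (nΣxy − ΣxΣy) / √[(nΣx² − (Σx)²)(nΣy² − (Σy)²)]
Numerator: 15×10803.01 − 456.4×380.4 = -11569.41
Denominator: √[(216393 − 208300.96)(162409.5 − 144704.16)] = √[8092.04 × 17705.34] = 11969.6416
r = -11569.41 / 11969.6416 ≈ -0.967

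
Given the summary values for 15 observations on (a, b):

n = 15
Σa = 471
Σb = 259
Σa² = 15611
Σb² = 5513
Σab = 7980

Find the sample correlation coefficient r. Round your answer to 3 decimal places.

-0.165

r = (nΣab − ΣaΣb) / √[(nΣa² − (Σa)²)(nΣb² − (Σb)²)]
Numerator: 15×7980 − 471×259 = -2289
Denominator: √[(234165 − 221841)(82695 − 67081)] = √[12324 × 15614] = 13871.8036
r = -2289 / 13871.8036 ≈ -0.165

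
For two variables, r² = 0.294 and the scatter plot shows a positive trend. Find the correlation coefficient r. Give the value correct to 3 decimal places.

0.542

|r| = √0.294 = 0.542
The association is positive, so r = 0.542.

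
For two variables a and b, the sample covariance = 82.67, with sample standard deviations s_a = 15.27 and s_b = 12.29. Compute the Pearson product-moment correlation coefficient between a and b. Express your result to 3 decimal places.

r = Cov(a,b) / (s_a · s_b) = 82.67 / (15.27 × 12.29)
  = 82.67 / 187.6683 ≈ 0.441

0.441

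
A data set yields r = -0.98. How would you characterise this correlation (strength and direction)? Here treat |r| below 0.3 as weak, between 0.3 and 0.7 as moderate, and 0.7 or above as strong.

r = -0.98 < 0 so the relationship is negative.
|r| = 0.98, which falls in the strong range.

strong negative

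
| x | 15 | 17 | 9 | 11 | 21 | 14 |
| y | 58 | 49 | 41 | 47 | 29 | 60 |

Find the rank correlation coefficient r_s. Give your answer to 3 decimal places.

Rank x: 4, 5, 1, 2, 6, 3
Rank y: 5, 4, 2, 3, 1, 6
d = rank(x) − rank(y): -1, 1, -1, -1, 5, -3; Σd² = 38
ρ = 1 − 6Σd² / [n(n²−1)] = 1 − 6×38 / (6×35) = 1 − 228/210 ≈ -0.086

-0.086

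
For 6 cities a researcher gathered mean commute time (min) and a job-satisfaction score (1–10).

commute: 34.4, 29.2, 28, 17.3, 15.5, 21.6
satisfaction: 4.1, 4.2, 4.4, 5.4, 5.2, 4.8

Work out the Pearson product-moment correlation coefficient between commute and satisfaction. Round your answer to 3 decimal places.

n = 6, Σx = 146, Σy = 28.1, Σx² = 3826.1, Σy² = 133.05, Σxy = 664.58
nΣxy − ΣxΣy = 3987.48 − 4102.6 = -115.12
nΣx² − (Σx)² = 22956.6 − 21316 = 1640.6; nΣy² − (Σy)² = 798.3 − 789.61 = 8.69
r = -115.12 / √(1640.6 × 8.69) = -115.12 / 119.4019 ≈ -0.964

-0.964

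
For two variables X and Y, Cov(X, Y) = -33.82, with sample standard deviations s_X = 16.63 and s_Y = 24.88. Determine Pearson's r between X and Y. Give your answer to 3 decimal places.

r = Cov(X,Y) / (s_X · s_Y) = -33.82 / (16.63 × 24.88)
  = -33.82 / 413.7544 ≈ -0.082

-0.082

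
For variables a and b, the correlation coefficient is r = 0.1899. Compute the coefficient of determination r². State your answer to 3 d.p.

0.036

r² = (0.1899)² = 0.036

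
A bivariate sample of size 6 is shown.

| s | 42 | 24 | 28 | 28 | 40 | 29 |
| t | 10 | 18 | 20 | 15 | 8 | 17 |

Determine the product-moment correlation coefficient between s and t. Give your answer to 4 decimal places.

-0.9036

n = 6, Σs = 191, Σt = 88, Σs² = 6349, Σt² = 1402, Σst = 2645
nΣst − ΣsΣt = 15870 − 16808 = -938
nΣs² − (Σs)² = 38094 − 36481 = 1613; nΣt² − (Σt)² = 8412 − 7744 = 668
r = -938 / √(1613 × 668) = -938 / 1038.0193 ≈ -0.9036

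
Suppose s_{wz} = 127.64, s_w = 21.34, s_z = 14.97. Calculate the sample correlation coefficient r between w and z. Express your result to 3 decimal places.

r = Cov(w,z) / (s_w · s_z) = 127.64 / (21.34 × 14.97)
  = 127.64 / 319.4598 ≈ 0.400

0.400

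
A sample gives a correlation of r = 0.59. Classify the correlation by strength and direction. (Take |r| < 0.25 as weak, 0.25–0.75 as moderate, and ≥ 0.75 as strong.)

moderate positive

r = 0.59 > 0 so the relationship is positive.
|r| = 0.59, which falls in the moderate range.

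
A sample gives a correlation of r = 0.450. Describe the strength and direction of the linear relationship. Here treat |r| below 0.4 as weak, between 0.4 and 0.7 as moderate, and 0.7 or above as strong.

moderate positive

r = 0.450 > 0 so the relationship is positive.
|r| = 0.450, which falls in the moderate range.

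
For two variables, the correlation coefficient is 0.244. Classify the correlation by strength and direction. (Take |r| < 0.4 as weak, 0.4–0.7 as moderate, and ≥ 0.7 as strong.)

r = 0.244 > 0 so the relationship is positive.
|r| = 0.244, which falls in the weak range.

weak positive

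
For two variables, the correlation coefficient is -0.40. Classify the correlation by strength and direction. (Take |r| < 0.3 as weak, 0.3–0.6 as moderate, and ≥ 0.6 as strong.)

r = -0.40 < 0 so the relationship is negative.
|r| = 0.40, which falls in the moderate range.

moderate negative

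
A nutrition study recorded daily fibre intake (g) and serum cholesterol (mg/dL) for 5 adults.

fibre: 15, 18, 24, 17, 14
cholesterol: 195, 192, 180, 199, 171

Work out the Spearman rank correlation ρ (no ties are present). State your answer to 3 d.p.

Rank fibre: 2, 4, 5, 3, 1
Rank cholesterol: 4, 3, 2, 5, 1
d = rank(fibre) − rank(cholesterol): -2, 1, 3, -2, 0; Σd² = 18
ρ = 1 − 6Σd² / [n(n²−1)] = 1 − 6×18 / (5×24) = 1 − 108/120 ≈ 0.100

0.100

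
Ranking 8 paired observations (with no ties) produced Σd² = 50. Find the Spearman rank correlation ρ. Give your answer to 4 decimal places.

0.4048

ρ = 1 − 6Σd² / [n(n²−1)] = 1 − 6×50 / (8×63)
  = 1 − 300/504 = 1 − 0.59524 ≈ 0.4048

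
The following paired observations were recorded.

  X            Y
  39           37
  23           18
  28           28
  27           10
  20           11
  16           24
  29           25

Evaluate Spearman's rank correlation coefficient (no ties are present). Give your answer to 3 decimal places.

Rank X: 7, 3, 5, 4, 2, 1, 6
Rank Y: 7, 3, 6, 1, 2, 4, 5
d = rank(X) − rank(Y): 0, 0, -1, 3, 0, -3, 1; Σd² = 20
ρ = 1 − 6Σd² / [n(n²−1)] = 1 − 6×20 / (7×48) = 1 − 120/336 ≈ 0.643

0.643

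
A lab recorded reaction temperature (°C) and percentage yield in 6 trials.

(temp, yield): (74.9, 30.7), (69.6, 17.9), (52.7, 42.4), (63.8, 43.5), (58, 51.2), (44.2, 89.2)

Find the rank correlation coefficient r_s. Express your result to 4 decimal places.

Rank temp: 6, 5, 2, 4, 3, 1
Rank yield: 2, 1, 3, 4, 5, 6
d = rank(temp) − rank(yield): 4, 4, -1, 0, -2, -5; Σd² = 62
ρ = 1 − 6Σd² / [n(n²−1)] = 1 − 6×62 / (6×35) = 1 − 372/210 ≈ -0.7714

-0.7714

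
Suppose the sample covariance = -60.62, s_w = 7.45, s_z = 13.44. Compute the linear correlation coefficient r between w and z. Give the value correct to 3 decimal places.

-0.605

r = Cov(w,z) / (s_w · s_z) = -60.62 / (7.45 × 13.44)
  = -60.62 / 100.1280 ≈ -0.605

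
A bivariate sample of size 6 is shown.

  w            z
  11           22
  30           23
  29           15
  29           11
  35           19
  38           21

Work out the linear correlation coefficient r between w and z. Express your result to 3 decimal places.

n = 6, Σw = 172, Σz = 111, Σw² = 5372, Σz² = 2161, Σwz = 3149
nΣwz − ΣwΣz = 18894 − 19092 = -198
nΣw² − (Σw)² = 32232 − 29584 = 2648; nΣz² − (Σz)² = 12966 − 12321 = 645
r = -198 / √(2648 × 645) = -198 / 1306.8894 ≈ -0.152

-0.152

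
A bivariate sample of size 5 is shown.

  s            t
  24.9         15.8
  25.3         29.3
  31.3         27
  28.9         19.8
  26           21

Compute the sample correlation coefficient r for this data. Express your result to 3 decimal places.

0.301

n = 5, Σs = 136.4, Σt = 112.9, Σs² = 3751, Σt² = 2670.17, Σst = 3098.03
nΣst − ΣsΣt = 15490.15 − 15399.56 = 90.59
nΣs² − (Σs)² = 18755 − 18604.96 = 150.04; nΣt² − (Σt)² = 13350.85 − 12746.41 = 604.44
r = 90.59 / √(150.04 × 604.44) = 90.59 / 301.1481 ≈ 0.301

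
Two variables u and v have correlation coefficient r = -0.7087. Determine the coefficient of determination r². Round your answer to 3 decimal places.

r² = (-0.7087)² = 0.502

0.502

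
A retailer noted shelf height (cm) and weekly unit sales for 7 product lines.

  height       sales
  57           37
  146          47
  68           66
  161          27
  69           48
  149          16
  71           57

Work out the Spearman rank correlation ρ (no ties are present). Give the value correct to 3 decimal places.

-0.571

Rank height: 1, 5, 2, 7, 3, 6, 4
Rank sales: 3, 4, 7, 2, 5, 1, 6
d = rank(height) − rank(sales): -2, 1, -5, 5, -2, 5, -2; Σd² = 88
ρ = 1 − 6Σd² / [n(n²−1)] = 1 − 6×88 / (7×48) = 1 − 528/336 ≈ -0.571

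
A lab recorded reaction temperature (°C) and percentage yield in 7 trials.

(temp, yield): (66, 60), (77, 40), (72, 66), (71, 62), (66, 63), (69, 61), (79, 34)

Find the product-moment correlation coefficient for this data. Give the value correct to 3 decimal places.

n = 7, Σx = 500, Σy = 386, Σx² = 35868, Σy² = 22246, Σxy = 27247
nΣxy − ΣxΣy = 190729 − 193000 = -2271
nΣx² − (Σx)² = 251076 − 250000 = 1076; nΣy² − (Σy)² = 155722 − 148996 = 6726
r = -2271 / √(1076 × 6726) = -2271 / 2690.2000 ≈ -0.844

-0.844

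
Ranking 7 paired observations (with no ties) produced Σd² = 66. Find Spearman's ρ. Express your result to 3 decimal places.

ρ = 1 − 6Σd² / [n(n²−1)] = 1 − 6×66 / (7×48)
  = 1 − 396/336 = 1 − 1.1786 ≈ -0.179

-0.179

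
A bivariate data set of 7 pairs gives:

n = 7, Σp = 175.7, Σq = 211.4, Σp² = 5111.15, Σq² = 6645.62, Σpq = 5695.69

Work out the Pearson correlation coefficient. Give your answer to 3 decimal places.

0.910

r = (nΣpq − ΣpΣq) / √[(nΣp² − (Σp)²)(nΣq² − (Σq)²)]
Numerator: 7×5695.69 − 175.7×211.4 = 2726.85
Denominator: √[(35778.05 − 30870.49)(46519.34 − 44689.96)] = √[4907.56 × 1829.38] = 2996.2964
r = 2726.85 / 2996.2964 ≈ 0.910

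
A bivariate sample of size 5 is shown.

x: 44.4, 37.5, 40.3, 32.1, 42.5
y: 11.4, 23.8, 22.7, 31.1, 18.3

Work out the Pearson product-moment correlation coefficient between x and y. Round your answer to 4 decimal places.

n = 5, Σx = 196.8, Σy = 107.3, Σx² = 7838.36, Σy² = 2513.79, Σxy = 4089.53
nΣxy − ΣxΣy = 20447.65 − 21116.64 = -668.99
nΣx² − (Σx)² = 39191.8 − 38730.24 = 461.56; nΣy² − (Σy)² = 12568.95 − 11513.29 = 1055.66
r = -668.99 / √(461.56 × 1055.66) = -668.99 / 698.0333 ≈ -0.9584

-0.9584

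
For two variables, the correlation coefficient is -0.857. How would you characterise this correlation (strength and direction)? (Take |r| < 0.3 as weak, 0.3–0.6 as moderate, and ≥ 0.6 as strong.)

strong negative

r = -0.857 < 0 so the relationship is negative.
|r| = 0.857, which falls in the strong range.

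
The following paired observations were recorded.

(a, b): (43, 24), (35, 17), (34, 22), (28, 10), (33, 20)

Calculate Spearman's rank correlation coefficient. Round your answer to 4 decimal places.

0.7000

Rank a: 5, 4, 3, 1, 2
Rank b: 5, 2, 4, 1, 3
d = rank(a) − rank(b): 0, 2, -1, 0, -1; Σd² = 6
ρ = 1 − 6Σd² / [n(n²−1)] = 1 − 6×6 / (5×24) = 1 − 36/120 ≈ 0.7000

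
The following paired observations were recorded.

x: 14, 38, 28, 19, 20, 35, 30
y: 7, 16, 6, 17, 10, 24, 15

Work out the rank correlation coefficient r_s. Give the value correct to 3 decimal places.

0.429

Rank x: 1, 7, 4, 2, 3, 6, 5
Rank y: 2, 5, 1, 6, 3, 7, 4
d = rank(x) − rank(y): -1, 2, 3, -4, 0, -1, 1; Σd² = 32
ρ = 1 − 6Σd² / [n(n²−1)] = 1 − 6×32 / (7×48) = 1 − 192/336 ≈ 0.429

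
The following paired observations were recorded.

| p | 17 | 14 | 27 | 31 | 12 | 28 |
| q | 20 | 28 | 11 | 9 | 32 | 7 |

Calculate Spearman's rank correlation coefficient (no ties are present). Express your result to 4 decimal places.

Rank p: 3, 2, 4, 6, 1, 5
Rank q: 4, 5, 3, 2, 6, 1
d = rank(p) − rank(q): -1, -3, 1, 4, -5, 4; Σd² = 68
ρ = 1 − 6Σd² / [n(n²−1)] = 1 − 6×68 / (6×35) = 1 − 408/210 ≈ -0.9429

-0.9429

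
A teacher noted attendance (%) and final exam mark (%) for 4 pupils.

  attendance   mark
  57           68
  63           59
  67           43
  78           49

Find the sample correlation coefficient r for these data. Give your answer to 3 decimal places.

-0.727

n = 4, Σx = 265, Σy = 219, Σx² = 17791, Σy² = 12355, Σxy = 14296
nΣxy − ΣxΣy = 57184 − 58035 = -851
nΣx² − (Σx)² = 71164 − 70225 = 939; nΣy² − (Σy)² = 49420 − 47961 = 1459
r = -851 / √(939 × 1459) = -851 / 1170.4704 ≈ -0.727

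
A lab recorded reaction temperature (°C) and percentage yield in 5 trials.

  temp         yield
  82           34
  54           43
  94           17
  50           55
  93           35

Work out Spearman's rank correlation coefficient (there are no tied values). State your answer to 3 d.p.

Rank temp: 3, 2, 5, 1, 4
Rank yield: 2, 4, 1, 5, 3
d = rank(temp) − rank(yield): 1, -2, 4, -4, 1; Σd² = 38
ρ = 1 − 6Σd² / [n(n²−1)] = 1 − 6×38 / (5×24) = 1 − 228/120 ≈ -0.900

-0.900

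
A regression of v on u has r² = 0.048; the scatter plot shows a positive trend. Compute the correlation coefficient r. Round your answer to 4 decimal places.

0.2191

|r| = √0.048 = 0.2191
The association is positive, so r = 0.2191.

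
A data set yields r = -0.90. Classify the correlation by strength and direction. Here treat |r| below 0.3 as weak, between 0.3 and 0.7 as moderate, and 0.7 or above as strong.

r = -0.90 < 0 so the relationship is negative.
|r| = 0.90, which falls in the strong range.

strong negative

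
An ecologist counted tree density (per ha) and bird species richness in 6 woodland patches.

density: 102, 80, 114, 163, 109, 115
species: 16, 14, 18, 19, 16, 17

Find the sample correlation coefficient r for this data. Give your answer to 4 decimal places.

n = 6, Σx = 683, Σy = 100, Σx² = 81475, Σy² = 1682, Σxy = 11600
nΣxy − ΣxΣy = 69600 − 68300 = 1300
nΣx² − (Σx)² = 488850 − 466489 = 22361; nΣy² − (Σy)² = 10092 − 10000 = 92
r = 1300 / √(22361 × 92) = 1300 / 1434.2984 ≈ 0.9064

0.9064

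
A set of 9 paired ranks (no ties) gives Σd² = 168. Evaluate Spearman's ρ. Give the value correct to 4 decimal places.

ρ = 1 − 6Σd² / [n(n²−1)] = 1 − 6×168 / (9×80)
  = 1 − 1008/720 = 1 − 1.40000 ≈ -0.4000

-0.4000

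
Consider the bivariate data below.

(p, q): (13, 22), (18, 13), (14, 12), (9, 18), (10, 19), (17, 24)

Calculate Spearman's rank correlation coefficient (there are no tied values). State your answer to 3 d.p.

Rank p: 3, 6, 4, 1, 2, 5
Rank q: 5, 2, 1, 3, 4, 6
d = rank(p) − rank(q): -2, 4, 3, -2, -2, -1; Σd² = 38
ρ = 1 − 6Σd² / [n(n²−1)] = 1 − 6×38 / (6×35) = 1 − 228/210 ≈ -0.086

-0.086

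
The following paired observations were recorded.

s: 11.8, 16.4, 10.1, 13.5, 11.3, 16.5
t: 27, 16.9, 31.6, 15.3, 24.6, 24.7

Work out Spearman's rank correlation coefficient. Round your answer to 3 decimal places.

Rank s: 3, 5, 1, 4, 2, 6
Rank t: 5, 2, 6, 1, 3, 4
d = rank(s) − rank(t): -2, 3, -5, 3, -1, 2; Σd² = 52
ρ = 1 − 6Σd² / [n(n²−1)] = 1 − 6×52 / (6×35) = 1 − 312/210 ≈ -0.486

-0.486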